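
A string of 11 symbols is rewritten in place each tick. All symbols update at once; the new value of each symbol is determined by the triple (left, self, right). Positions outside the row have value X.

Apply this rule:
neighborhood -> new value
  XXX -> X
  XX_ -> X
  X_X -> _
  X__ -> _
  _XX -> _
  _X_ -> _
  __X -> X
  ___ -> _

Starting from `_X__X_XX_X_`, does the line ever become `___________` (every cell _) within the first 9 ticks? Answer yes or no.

tick 1: ___X___X___
tick 2: __X___X___X
tick 3: _X___X___X_
tick 4: ____X___X__
tick 5: ___X___X__X
tick 6: __X___X__X_
tick 7: _X___X__X__
tick 8: ____X__X__X
tick 9: ___X__X__X_
tick 9 is ___X__X__X_, still not uniform _

no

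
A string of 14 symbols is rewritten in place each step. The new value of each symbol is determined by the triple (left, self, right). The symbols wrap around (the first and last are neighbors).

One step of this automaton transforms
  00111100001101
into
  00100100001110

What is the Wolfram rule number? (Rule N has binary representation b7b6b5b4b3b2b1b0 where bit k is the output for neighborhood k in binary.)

position 3: 111 → 0  (bit 7 = 0)
position 5: 110 → 1  (bit 6 = 1)
position 12: 101 → 1  (bit 5 = 1)
position 0: 100 → 0  (bit 4 = 0)
position 2: 011 → 1  (bit 3 = 1)
position 13: 010 → 0  (bit 2 = 0)
position 1: 001 → 0  (bit 1 = 0)
position 7: 000 → 0  (bit 0 = 0)
bits b7..b0 = 01101000 = 104

104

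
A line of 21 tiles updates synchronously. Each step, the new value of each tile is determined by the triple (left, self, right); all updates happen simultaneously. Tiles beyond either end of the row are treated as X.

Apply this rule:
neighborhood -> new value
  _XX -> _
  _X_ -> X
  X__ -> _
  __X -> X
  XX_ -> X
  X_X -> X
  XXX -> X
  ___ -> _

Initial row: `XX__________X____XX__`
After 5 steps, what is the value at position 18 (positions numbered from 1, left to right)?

XX_________XX___X_X_X
XX________X_X__XXXXX_
XX_______XXXX_X_XXXXX
XX______X_XXXXXX_XXXX
XX_____XXX_XXXXXX_XXX
position 18 holds _

_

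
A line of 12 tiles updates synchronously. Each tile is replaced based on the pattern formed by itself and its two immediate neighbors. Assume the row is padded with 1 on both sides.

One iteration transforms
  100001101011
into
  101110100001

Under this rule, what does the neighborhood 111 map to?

1

At position 11 the neighborhood is 111; the next row has 1 there.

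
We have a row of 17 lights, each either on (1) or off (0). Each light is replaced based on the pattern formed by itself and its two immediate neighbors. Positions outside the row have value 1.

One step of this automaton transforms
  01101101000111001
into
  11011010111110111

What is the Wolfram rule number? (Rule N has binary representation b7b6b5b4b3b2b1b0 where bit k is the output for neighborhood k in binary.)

position 12: 111 → 1  (bit 7 = 1)
position 2: 110 → 0  (bit 6 = 0)
position 0: 101 → 1  (bit 5 = 1)
position 8: 100 → 1  (bit 4 = 1)
position 1: 011 → 1  (bit 3 = 1)
position 7: 010 → 0  (bit 2 = 0)
position 10: 001 → 1  (bit 1 = 1)
position 9: 000 → 1  (bit 0 = 1)
bits b7..b0 = 10111011 = 187

187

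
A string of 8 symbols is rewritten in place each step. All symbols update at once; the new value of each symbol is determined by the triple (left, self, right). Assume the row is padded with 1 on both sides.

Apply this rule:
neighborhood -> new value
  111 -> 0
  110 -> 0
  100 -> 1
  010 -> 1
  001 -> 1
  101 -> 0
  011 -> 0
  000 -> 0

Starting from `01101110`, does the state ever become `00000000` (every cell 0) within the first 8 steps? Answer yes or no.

yes

step 1: 00000000
all cells are 0 at step 1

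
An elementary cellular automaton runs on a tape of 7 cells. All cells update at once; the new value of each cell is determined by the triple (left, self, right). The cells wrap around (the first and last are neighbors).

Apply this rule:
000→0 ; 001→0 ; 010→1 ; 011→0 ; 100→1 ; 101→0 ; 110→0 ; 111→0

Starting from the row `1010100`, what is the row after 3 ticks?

1011000

1010110
1010000
1011000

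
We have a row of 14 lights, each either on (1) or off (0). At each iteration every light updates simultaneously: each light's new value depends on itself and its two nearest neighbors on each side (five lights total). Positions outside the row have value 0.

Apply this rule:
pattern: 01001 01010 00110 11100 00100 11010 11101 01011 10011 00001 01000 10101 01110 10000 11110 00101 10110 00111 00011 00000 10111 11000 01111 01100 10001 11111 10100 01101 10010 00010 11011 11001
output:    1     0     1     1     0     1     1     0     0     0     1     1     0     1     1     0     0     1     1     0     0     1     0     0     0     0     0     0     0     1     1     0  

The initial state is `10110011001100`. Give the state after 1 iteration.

00000010001011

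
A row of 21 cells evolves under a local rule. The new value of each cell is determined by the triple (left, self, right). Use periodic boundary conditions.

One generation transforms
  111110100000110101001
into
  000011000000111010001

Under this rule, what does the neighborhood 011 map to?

At position 12 the neighborhood is 011; the next row has 1 there.

1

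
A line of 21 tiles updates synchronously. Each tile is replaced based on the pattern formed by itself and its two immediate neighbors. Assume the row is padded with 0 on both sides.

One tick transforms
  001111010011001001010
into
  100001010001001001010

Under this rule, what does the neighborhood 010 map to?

At position 7 the neighborhood is 010; the next row has 1 there.

1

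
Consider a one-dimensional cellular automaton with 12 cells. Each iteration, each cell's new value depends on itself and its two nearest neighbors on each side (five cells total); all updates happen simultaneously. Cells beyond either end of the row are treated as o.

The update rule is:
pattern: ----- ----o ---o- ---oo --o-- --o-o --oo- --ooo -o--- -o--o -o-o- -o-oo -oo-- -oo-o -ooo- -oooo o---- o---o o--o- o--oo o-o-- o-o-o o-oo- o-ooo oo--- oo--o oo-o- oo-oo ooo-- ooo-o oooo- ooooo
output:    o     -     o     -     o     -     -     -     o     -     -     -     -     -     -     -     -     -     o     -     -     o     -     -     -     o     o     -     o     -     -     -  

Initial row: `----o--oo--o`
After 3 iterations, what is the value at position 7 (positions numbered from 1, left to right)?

-

iteration 1: ---oo----o--
iteration 2: --------oo--
iteration 3: --oooo----o-
position 7 holds -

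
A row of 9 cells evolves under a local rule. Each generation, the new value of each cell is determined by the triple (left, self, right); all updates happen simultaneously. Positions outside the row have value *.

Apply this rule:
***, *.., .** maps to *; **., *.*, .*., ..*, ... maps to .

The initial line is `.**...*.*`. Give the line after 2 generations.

.*.*....*
....*...*

....*...*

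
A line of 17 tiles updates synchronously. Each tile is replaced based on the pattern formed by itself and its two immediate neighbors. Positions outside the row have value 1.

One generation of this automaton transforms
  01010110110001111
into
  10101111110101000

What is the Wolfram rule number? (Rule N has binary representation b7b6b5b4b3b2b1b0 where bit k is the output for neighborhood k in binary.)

position 14: 111 → 0  (bit 7 = 0)
position 6: 110 → 1  (bit 6 = 1)
position 0: 101 → 1  (bit 5 = 1)
position 10: 100 → 0  (bit 4 = 0)
position 5: 011 → 1  (bit 3 = 1)
position 1: 010 → 0  (bit 2 = 0)
position 12: 001 → 0  (bit 1 = 0)
position 11: 000 → 1  (bit 0 = 1)
bits b7..b0 = 01101001 = 105

105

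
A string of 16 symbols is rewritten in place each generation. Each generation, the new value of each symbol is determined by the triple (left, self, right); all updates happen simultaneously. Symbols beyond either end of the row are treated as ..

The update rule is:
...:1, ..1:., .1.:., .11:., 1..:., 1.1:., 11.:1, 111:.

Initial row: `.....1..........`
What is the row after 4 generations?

1111...111111111
...1.1.........1
11.....1111111..
.1.111.......1.1

.1.111.......1.1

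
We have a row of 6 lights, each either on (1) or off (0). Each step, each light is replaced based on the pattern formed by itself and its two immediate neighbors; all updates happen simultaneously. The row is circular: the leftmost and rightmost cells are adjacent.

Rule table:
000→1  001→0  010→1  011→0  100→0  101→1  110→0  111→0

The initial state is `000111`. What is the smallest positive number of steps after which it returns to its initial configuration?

6

010000
010111
111000
000010
111010
000111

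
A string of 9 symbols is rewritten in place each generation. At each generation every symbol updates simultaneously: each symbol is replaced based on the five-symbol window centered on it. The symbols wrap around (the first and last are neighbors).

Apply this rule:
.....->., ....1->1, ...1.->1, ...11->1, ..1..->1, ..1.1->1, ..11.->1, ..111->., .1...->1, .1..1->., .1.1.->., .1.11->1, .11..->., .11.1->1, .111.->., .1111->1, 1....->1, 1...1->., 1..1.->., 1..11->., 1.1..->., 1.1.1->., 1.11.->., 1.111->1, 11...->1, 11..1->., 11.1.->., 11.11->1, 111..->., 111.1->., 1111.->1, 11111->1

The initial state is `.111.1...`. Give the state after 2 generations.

.11.11.11

generation 1: 1.....111
generation 2: .11.11.11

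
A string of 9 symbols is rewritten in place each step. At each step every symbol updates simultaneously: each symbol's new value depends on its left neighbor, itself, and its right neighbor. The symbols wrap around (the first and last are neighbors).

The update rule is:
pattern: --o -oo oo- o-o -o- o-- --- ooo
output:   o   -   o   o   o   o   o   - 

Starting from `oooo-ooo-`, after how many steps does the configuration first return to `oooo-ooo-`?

---oo--oo
ooo-ooo-o
--oo--oo-
oo-ooo-oo
-oo--oo--
o-ooo-ooo
oo--oo---
-ooo-oooo
o--oo---o
ooo-oooo-
--oo---oo
oo-oooo-o
-oo---oo-
o-oooo-oo
oo---oo--
-oooo-ooo
o---oo--o
oooo-ooo-

18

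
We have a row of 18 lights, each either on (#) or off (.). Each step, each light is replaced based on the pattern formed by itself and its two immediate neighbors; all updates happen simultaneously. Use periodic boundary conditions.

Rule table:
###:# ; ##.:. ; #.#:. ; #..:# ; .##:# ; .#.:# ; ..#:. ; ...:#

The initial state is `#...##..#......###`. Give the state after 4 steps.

.##.#.#.######.###
.#..#.#.#####..##.
.##.#.#.####.#.#.#
.#..#.#.###..#.#.#

.#..#.#.###..#.#.#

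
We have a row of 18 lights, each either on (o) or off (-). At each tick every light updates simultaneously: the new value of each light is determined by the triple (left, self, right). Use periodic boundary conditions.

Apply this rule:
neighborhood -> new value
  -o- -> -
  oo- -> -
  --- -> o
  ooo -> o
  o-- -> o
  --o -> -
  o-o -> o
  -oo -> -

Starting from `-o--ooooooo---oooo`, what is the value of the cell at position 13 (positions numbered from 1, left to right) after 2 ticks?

o-o--ooooo-oo--oo-
-o-o--ooo-o--o---o
position 13 holds -

-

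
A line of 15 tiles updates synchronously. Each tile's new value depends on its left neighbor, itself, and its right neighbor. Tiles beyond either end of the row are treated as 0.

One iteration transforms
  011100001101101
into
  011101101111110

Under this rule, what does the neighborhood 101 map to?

At position 10 the neighborhood is 101; the next row has 1 there.

1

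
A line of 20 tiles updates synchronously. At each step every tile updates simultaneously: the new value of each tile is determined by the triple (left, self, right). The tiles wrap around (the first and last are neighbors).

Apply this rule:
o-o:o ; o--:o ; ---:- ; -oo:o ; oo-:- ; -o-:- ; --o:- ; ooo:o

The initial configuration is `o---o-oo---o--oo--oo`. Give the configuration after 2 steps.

step 1: -o---oo-o---o-o-o-oo
step 2: o-o--o-o-o---o-o-oo-

o-o--o-o-o---o-o-oo-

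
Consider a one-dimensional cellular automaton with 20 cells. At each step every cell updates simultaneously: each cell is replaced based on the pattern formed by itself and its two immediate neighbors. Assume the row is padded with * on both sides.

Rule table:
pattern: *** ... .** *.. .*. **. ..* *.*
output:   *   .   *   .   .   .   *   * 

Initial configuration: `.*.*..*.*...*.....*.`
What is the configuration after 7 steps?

.*...*.....*.*******

*.*..*.*...*.....*.*
.*..*.*...*.....*.**
*..*.*...*.....*.***
..*.*...*.....*.****
.*.*...*.....*.*****
*.*...*.....*.******
.*...*.....*.*******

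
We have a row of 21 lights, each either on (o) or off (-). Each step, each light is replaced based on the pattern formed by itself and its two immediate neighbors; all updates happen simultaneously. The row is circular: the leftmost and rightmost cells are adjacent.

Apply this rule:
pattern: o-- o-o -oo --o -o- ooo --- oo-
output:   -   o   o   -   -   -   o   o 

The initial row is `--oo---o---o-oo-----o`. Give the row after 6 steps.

step 1: --oo-o---o--ooo-ooo--
step 2: o-ooo--o----o-ooo-o-o
step 3: ooo-o----oo--oo-oo-oo
step 4: --oo--oo-oo--ooooooo-
step 5: o-oo--ooooo--o-----o-
step 6: -ooo--o---o----ooo--o

-ooo--o---o----ooo--o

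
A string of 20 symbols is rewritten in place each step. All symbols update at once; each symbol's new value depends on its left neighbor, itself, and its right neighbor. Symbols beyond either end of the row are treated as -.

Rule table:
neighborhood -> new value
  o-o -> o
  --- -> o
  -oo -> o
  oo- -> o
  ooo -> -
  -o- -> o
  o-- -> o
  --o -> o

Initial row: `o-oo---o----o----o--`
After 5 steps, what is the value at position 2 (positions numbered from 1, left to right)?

oooooooooooooooooooo
o------------------o
oooooooooooooooooooo  (repeats step 1; period 2)
step 5: oooooooooooooooooooo
position 2 holds o

o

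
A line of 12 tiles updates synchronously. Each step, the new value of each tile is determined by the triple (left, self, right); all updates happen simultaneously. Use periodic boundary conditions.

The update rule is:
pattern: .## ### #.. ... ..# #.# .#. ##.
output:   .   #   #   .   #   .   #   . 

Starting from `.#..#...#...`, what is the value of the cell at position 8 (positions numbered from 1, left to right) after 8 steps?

.

######.###..
.####...#.##
..##.#.##...
.#...#...#..
###.###.###.
.#...#...#..  (repeats step 4; period 2)
step 8: .#...#...#..
position 8 holds .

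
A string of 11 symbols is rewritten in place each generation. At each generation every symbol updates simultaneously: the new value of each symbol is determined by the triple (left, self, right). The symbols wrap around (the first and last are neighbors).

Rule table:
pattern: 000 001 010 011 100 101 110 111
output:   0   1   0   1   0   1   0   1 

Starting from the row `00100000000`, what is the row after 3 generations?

generation 1: 01000000000
generation 2: 10000000000
generation 3: 00000000001

00000000001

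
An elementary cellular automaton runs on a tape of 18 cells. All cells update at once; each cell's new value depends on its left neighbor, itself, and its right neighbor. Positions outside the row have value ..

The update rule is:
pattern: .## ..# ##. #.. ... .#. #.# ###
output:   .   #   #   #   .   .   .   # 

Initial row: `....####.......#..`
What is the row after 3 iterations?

.#.#.#.####.#.#.#.

...#.####.....#.#.
..#...####...#...#
.#.#.#.####.#.#.#.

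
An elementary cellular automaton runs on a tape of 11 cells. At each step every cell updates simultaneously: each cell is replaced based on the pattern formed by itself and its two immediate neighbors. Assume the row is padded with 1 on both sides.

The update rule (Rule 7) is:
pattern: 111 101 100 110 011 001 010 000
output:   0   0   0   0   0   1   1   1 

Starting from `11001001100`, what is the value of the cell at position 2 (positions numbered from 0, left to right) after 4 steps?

1

00011010001
01100010110
00001110000
01110000111
position 2 holds 1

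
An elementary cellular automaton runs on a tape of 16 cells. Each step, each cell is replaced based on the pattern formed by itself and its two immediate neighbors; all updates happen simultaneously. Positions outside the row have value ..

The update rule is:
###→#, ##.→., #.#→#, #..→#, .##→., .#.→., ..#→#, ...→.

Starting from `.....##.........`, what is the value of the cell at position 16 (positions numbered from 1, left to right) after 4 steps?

.

....#..#........
...#.##.#.......
..#.#..#.#......
.#.#.##.#.#.....
position 16 holds .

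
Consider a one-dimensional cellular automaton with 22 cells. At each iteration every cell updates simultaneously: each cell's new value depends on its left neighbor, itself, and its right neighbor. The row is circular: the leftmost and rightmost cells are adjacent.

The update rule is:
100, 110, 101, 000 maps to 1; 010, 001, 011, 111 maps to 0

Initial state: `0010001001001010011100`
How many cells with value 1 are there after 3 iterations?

11

iteration 1: 1001100100100101000111
iteration 2: 1100110010010010110000
iteration 3: 0110011001001001011110
count of 1: 11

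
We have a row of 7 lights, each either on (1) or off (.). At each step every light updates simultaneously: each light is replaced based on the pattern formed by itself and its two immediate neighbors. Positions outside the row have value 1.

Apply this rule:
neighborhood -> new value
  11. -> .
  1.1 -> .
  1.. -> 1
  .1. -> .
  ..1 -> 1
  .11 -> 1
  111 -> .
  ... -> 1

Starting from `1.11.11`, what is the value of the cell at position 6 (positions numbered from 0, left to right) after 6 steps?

step 1: ..1..1.
step 2: 11.11..
step 3: ...1.11
step 4: 111..1.
step 5: ...11..
step 6: 1111.11
position 6 holds 1

1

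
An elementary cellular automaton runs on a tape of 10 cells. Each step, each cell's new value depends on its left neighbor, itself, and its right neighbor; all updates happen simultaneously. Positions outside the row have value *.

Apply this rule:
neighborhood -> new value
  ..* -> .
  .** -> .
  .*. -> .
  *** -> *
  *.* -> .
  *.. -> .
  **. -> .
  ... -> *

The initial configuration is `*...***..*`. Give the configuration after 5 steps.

...*......

..*..*....
.......**.
.*****....
..***..**.
...*......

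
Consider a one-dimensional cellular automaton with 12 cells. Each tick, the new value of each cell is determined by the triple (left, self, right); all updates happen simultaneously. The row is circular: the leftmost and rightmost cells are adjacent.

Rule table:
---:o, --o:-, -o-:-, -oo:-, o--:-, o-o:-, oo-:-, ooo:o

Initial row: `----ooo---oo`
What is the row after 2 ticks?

----------oo

tick 1: -oo--o--o---
tick 2: ----------oo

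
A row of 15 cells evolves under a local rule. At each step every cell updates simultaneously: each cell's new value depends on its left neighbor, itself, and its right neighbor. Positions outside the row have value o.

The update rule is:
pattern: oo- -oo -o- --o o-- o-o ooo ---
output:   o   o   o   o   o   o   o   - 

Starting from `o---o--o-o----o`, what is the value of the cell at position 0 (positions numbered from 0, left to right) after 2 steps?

oo-oooooooo--oo
ooooooooooooooo
position 0 holds o

o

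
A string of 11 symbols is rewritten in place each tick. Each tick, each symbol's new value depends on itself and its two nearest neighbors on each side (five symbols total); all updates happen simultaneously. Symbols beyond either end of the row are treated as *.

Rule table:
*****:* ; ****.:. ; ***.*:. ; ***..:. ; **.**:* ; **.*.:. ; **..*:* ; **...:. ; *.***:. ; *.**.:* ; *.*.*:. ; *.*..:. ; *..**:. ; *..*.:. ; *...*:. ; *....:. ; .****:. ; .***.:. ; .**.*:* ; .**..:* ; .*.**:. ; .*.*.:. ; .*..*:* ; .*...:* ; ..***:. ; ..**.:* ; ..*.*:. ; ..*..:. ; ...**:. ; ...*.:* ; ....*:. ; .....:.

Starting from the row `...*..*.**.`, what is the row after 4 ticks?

..*.*...***
*....*....*
....*.*....
...*...*...

...*...*...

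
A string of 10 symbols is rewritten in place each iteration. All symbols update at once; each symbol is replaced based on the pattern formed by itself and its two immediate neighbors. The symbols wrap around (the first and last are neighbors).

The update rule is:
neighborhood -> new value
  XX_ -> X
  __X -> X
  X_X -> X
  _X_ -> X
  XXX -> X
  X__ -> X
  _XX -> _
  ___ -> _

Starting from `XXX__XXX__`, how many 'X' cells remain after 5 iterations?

8

_XXXX_XXXX
X_XXXX_XXX
XX_XXXX_XX
XXX_XXXX_X
XXXX_XXXX_
count of X: 8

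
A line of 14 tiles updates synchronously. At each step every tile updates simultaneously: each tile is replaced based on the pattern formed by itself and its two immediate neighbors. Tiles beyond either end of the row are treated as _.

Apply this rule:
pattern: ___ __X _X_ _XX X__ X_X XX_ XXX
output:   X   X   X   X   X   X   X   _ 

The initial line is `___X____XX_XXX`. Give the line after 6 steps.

step 1: XXXXXXXXXXXX_X
step 2: X__________XXX
step 3: XXXXXXXXXXXX_X  (repeats step 1; period 2)
step 6: X__________XXX

X__________XXX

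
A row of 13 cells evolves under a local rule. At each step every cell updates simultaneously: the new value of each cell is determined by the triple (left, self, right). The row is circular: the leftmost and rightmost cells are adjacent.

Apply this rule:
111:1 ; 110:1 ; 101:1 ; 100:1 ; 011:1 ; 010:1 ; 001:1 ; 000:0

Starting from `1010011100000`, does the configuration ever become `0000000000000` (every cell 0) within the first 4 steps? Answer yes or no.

step 1: 1111111110001
step 2: 1111111111011
step 3: 1111111111111
step 4: 1111111111111
step 4 is 1111111111111, still not uniform 0

no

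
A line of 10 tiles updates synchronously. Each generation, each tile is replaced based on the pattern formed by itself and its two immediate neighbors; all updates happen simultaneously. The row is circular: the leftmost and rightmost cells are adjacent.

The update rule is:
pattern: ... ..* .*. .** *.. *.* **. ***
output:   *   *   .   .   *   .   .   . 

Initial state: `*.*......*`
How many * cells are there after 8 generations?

...******.
***......*
...******.  (repeats generation 1; period 2)
generation 8: ***......*
count of *: 4

4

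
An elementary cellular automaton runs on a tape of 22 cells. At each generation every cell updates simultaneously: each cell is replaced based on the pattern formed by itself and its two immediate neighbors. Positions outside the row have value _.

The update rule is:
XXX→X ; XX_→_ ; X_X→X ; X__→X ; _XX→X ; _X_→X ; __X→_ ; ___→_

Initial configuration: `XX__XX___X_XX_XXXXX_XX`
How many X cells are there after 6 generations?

17

X_X_X_X__XXX_XXXXX_XX_
XXXXXXXX_XX_XXXXX_XX_X
XXXXXXX_XX_XXXXX_XX_XX
XXXXXX_XX_XXXXX_XX_XX_
XXXXX_XX_XXXXX_XX_XX_X
XXXX_XX_XXXXX_XX_XX_XX
count of X: 17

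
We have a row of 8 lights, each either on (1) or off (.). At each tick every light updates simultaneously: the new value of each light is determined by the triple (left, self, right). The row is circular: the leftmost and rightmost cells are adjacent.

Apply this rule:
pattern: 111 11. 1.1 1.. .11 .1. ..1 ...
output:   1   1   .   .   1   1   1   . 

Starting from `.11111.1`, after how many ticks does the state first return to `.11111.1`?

1

.11111.1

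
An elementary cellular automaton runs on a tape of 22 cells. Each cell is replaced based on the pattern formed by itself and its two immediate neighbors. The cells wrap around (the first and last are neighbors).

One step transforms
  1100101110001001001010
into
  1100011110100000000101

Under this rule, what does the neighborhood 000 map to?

At position 10 the neighborhood is 000; the next row has 1 there.

1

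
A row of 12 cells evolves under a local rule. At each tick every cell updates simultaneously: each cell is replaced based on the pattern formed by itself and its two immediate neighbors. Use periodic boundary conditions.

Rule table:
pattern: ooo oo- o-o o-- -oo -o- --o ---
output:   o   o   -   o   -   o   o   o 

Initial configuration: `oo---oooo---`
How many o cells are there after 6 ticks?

8

-oooo-oooooo
--ooo--ooooo
oo-oooo-oooo
oo--ooo--ooo
oooo-oooo-oo
oooo--ooo--o
count of o: 8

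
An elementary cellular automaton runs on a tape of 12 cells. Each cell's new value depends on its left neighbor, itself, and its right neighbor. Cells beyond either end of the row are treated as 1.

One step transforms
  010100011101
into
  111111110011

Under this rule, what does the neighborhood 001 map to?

At position 6 the neighborhood is 001; the next row has 1 there.

1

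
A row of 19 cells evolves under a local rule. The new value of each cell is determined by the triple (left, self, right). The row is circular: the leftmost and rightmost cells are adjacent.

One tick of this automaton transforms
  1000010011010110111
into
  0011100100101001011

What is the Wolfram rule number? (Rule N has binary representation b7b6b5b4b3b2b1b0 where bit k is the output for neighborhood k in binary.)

163

position 17: 111 → 1  (bit 7 = 1)
position 0: 110 → 0  (bit 6 = 0)
position 10: 101 → 1  (bit 5 = 1)
position 1: 100 → 0  (bit 4 = 0)
position 8: 011 → 0  (bit 3 = 0)
position 5: 010 → 0  (bit 2 = 0)
position 4: 001 → 1  (bit 1 = 1)
position 2: 000 → 1  (bit 0 = 1)
bits b7..b0 = 10100011 = 163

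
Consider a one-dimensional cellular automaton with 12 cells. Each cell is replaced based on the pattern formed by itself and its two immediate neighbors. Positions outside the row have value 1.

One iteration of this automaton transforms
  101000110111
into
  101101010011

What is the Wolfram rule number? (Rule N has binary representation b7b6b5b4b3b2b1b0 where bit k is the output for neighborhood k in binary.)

214

position 10: 111 → 1  (bit 7 = 1)
position 0: 110 → 1  (bit 6 = 1)
position 1: 101 → 0  (bit 5 = 0)
position 3: 100 → 1  (bit 4 = 1)
position 6: 011 → 0  (bit 3 = 0)
position 2: 010 → 1  (bit 2 = 1)
position 5: 001 → 1  (bit 1 = 1)
position 4: 000 → 0  (bit 0 = 0)
bits b7..b0 = 11010110 = 214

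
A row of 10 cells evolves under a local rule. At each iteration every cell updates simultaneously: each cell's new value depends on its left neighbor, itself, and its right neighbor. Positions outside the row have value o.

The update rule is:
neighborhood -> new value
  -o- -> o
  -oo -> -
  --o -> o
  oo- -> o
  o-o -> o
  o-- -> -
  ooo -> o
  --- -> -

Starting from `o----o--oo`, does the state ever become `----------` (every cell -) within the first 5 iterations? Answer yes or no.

iteration 1: o---oo-o-o
iteration 2: o--o-oooo-
iteration 3: o-ooo-oooo
iteration 4: oo-ooo-ooo
iteration 5: ooo-ooo-oo
iteration 5 is ooo-ooo-oo, still not uniform -

no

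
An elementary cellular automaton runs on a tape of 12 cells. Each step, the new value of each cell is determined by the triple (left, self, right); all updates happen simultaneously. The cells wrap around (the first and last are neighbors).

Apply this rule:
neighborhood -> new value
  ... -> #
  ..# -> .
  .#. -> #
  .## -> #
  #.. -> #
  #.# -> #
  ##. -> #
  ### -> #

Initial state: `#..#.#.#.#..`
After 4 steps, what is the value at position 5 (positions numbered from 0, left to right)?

##.########.
############
############  (fixed point — unchanged through step 4)
position 5 holds #

#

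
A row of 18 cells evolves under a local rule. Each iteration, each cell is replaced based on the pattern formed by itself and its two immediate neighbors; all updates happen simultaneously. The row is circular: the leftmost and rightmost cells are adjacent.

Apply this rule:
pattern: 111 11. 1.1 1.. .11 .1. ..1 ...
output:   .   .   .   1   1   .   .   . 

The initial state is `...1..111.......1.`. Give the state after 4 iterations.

..1......1..1.....

....1.1..1.......1
1......1..1.......
.1......1..1......
..1......1..1.....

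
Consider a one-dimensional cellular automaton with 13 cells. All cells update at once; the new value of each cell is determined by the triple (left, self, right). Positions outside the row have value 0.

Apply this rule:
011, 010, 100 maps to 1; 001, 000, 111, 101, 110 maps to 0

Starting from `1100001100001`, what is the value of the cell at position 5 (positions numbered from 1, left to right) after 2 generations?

1010001010001
1011001011001
position 5 holds 0

0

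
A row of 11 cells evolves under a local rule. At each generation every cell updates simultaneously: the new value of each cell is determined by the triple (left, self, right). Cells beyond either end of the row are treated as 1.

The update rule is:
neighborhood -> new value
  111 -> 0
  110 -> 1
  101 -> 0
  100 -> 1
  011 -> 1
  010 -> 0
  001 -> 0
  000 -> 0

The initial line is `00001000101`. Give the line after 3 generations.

01100001001

10000100001
11000010001
01100001001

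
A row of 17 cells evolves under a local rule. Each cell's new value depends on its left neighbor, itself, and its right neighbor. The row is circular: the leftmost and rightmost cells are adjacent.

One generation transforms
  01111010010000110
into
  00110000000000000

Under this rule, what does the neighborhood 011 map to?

At position 1 the neighborhood is 011; the next row has 0 there.

0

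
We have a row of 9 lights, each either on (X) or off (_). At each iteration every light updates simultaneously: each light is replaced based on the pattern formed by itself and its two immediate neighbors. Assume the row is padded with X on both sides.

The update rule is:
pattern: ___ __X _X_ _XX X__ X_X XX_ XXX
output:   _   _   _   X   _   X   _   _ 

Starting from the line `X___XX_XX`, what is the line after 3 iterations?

____X_XX_
_____XX_X
_____X_XX

_____X_XX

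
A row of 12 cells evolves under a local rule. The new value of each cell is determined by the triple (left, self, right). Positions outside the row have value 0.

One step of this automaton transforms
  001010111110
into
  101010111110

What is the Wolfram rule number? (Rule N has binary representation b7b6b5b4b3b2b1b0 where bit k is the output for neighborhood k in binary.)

205

position 7: 111 → 1  (bit 7 = 1)
position 10: 110 → 1  (bit 6 = 1)
position 3: 101 → 0  (bit 5 = 0)
position 11: 100 → 0  (bit 4 = 0)
position 6: 011 → 1  (bit 3 = 1)
position 2: 010 → 1  (bit 2 = 1)
position 1: 001 → 0  (bit 1 = 0)
position 0: 000 → 1  (bit 0 = 1)
bits b7..b0 = 11001101 = 205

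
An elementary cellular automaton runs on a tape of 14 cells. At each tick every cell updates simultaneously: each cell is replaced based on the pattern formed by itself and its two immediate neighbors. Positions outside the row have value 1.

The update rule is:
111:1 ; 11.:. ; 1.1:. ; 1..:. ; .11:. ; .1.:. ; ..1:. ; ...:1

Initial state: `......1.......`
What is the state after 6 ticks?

tick 1: .1111...11111.
tick 2: ..11..1..111..
tick 3: ..........1...
tick 4: .11111111...1.
tick 5: ..111111..1...
tick 6: ...1111.....1.

...1111.....1.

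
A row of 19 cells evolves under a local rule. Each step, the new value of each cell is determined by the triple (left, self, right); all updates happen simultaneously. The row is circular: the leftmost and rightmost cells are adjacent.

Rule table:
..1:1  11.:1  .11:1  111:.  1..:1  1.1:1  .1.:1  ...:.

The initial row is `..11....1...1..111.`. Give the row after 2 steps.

.1111..111.11111.11
11..1111.111...1111

11..1111.111...1111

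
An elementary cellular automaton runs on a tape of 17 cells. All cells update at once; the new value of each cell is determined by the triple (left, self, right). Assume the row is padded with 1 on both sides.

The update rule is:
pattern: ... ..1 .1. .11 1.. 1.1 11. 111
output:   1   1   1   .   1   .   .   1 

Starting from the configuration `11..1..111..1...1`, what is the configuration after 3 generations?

generation 1: 1.11111.1.111111.
generation 2: ...111..1..1111..
generation 3: 111.1.11111.11.11

111.1.11111.11.11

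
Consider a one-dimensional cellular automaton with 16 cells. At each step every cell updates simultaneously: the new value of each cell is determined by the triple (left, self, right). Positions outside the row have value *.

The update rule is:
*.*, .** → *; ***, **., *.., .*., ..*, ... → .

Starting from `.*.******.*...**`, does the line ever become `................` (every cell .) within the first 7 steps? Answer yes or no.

no

*.**.....*....*.
.**............*
**.............*
...............*
...............*  (fixed point — unchanged through step 7)
step 7 is ...............*, still not uniform .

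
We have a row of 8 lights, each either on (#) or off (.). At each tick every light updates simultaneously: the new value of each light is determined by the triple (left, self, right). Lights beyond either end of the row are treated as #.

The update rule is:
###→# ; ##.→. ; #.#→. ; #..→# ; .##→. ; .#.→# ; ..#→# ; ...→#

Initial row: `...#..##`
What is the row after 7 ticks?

.#######

tick 1: ######.#
tick 2: #####...
tick 3: ####.###
tick 4: ###...##
tick 5: ##.###.#
tick 6: #...#...
tick 7: .#######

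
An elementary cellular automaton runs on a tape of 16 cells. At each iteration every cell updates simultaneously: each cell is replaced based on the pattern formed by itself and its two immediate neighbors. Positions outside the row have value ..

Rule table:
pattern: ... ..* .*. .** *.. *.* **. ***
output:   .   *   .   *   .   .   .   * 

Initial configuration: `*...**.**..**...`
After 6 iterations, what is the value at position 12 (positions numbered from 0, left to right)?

...**..*..**....
..**..*..**.....
.**..*..**......
**..*..**.......
*..*..**........
..*..**.........
position 12 holds .

.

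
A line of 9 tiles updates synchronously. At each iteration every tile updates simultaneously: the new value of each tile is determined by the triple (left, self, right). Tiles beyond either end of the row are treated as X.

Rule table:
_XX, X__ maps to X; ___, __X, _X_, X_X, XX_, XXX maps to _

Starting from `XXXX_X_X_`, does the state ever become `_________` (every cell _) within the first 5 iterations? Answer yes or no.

yes

_________
all cells are _ at iteration 1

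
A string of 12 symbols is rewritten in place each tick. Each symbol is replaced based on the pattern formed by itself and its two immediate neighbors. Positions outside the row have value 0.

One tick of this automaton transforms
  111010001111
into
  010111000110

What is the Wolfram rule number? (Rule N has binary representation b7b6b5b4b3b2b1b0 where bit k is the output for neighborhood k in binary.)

position 1: 111 → 1  (bit 7 = 1)
position 2: 110 → 0  (bit 6 = 0)
position 3: 101 → 1  (bit 5 = 1)
position 5: 100 → 1  (bit 4 = 1)
position 0: 011 → 0  (bit 3 = 0)
position 4: 010 → 1  (bit 2 = 1)
position 7: 001 → 0  (bit 1 = 0)
position 6: 000 → 0  (bit 0 = 0)
bits b7..b0 = 10110100 = 180

180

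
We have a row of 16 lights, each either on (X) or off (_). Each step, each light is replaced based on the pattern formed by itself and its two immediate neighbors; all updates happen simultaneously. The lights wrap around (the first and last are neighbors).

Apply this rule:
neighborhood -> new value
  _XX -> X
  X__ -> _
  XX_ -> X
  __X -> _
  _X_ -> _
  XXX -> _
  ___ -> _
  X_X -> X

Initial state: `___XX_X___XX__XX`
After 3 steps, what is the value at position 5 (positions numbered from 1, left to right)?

___XXX____XX__XX
___X_X____XX__XX
____X_____XX__XX
position 5 holds X

X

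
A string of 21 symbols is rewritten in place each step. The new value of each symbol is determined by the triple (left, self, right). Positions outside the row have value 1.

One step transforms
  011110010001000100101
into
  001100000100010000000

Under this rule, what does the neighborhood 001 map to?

0

At position 6 the neighborhood is 001; the next row has 0 there.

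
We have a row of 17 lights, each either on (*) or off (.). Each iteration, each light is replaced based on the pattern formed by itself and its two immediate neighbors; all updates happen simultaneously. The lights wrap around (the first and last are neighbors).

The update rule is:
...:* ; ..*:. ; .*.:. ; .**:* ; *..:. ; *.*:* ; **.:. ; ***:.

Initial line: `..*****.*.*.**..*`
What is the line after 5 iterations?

iteration 1: ..*....*.*.**....
iteration 2: *...**..*.**..***
iteration 3: ..*.*....**...*..
iteration 4: *..*..**.*..*...*
iteration 5: ......*.*.....*.*

......*.*.....*.*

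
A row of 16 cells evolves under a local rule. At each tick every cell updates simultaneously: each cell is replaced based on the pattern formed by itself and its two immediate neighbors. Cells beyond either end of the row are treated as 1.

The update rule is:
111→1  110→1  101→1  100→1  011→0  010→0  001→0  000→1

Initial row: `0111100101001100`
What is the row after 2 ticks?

tick 1: 1011110010100110
tick 2: 1101111001010011

1101111001010011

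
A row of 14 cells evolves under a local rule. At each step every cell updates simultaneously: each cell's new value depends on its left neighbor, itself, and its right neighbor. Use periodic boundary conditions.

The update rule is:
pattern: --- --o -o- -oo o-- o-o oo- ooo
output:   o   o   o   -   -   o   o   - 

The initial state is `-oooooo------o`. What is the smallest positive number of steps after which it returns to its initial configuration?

o-----o-oooooo
o-oooooo------
oo-----o-ooooo
-o-oooooo-----
ooo-----o-oooo
--o-oooooo----
oooo-----o-ooo
---o-oooooo---
ooooo-----o-oo
----o-oooooo--
oooooo-----o-o
-----o-oooooo-
ooooooo-----o-
------o-oooooo
-ooooooo-----o
o------o-ooooo
o-ooooooo-----
oo------o-oooo
-o-ooooooo----
ooo------o-ooo
--o-ooooooo---
oooo------o-oo
---o-ooooooo--
ooooo------o-o
----o-ooooooo-
oooooo------o-
-----o-ooooooo
-oooooo------o

28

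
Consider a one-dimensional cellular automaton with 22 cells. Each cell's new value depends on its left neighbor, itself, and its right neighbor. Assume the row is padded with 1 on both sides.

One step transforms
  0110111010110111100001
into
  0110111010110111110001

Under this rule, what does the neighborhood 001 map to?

At position 20 the neighborhood is 001; the next row has 0 there.

0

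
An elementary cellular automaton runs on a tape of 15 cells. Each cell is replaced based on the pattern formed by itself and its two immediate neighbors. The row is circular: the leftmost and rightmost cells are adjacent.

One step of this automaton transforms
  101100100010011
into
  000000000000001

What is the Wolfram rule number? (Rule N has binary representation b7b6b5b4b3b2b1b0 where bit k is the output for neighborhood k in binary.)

position 14: 111 → 1  (bit 7 = 1)
position 0: 110 → 0  (bit 6 = 0)
position 1: 101 → 0  (bit 5 = 0)
position 4: 100 → 0  (bit 4 = 0)
position 2: 011 → 0  (bit 3 = 0)
position 6: 010 → 0  (bit 2 = 0)
position 5: 001 → 0  (bit 1 = 0)
position 8: 000 → 0  (bit 0 = 0)
bits b7..b0 = 10000000 = 128

128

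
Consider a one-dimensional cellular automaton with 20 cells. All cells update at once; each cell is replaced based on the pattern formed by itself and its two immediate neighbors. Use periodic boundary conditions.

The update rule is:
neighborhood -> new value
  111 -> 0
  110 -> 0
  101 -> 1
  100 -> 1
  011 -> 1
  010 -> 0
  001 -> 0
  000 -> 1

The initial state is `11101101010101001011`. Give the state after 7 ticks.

00011010101010100110
11010101010101010101
00101010101010101011
10010101010101010110
01001010101010101101
10100101010101011010
01010010101010110101

01010010101010110101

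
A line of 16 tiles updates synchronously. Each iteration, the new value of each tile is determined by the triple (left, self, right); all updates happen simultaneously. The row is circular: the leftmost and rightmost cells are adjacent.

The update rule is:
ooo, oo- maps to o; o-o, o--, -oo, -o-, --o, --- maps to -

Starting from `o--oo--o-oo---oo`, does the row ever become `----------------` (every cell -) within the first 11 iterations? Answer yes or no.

o---o-----o----o
o---------------
----------------
all cells are - at iteration 3

yes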